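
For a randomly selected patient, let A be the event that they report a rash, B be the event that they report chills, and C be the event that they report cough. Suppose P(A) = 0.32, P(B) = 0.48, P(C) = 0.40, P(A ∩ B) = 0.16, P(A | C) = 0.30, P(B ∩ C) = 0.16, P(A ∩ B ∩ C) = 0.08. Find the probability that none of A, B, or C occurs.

0.16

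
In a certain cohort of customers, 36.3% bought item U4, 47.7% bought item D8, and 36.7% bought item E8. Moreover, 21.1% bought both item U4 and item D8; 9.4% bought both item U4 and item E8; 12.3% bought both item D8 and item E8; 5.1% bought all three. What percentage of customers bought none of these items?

17.0%

P(union) = 36.3 + 47.7 + 36.7 − 21.1 − 9.4 − 12.3 + 5.1 = 83.0%
P(none) = 100% − 83.0% = 17.0%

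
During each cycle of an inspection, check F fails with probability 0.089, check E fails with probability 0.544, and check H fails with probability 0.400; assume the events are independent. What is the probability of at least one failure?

P(none) = (1 − 0.089) × (1 − 0.544) × (1 − 0.400) = 0.911 × 0.456 × 0.600 = 0.2492496
P(at least one) = 1 − 0.2492496 = 0.7507504

0.7507504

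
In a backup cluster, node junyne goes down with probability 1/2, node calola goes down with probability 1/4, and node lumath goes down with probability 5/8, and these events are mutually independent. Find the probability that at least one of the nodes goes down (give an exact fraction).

55/64

P(none) = (1 − 1/2) × (1 − 1/4) × (1 − 5/8) = 1/2 × 3/4 × 3/8 = 9/64
P(at least one) = 1 − 9/64 = 55/64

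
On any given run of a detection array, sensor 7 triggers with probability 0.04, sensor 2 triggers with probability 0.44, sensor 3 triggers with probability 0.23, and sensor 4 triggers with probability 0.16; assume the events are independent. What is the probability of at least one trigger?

P(none) = (1 − 0.04) × (1 − 0.44) × (1 − 0.23) × (1 − 0.16) = 0.96 × 0.56 × 0.77 × 0.84 = 0.34771968
P(at least one) = 1 − 0.34771968 = 0.65228032

0.65228032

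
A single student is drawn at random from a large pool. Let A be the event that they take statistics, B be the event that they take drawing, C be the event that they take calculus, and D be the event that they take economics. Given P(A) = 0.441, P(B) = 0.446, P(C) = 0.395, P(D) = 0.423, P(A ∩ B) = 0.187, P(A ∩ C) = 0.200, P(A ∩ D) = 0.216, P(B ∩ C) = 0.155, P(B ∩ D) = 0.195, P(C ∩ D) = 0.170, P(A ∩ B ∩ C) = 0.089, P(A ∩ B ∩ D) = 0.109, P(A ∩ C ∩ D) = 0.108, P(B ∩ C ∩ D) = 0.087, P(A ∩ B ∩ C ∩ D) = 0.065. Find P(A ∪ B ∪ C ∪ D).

P(A ∪ B ∪ C ∪ D) = 0.441 + 0.446 + 0.395 + 0.423 − 0.187 − 0.200 − 0.216 − 0.155 − 0.195 − 0.170 + 0.089 + 0.109 + 0.108 + 0.087 − 0.065 = 0.910

0.910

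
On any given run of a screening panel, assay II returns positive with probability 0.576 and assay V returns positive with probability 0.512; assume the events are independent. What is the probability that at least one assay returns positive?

0.793088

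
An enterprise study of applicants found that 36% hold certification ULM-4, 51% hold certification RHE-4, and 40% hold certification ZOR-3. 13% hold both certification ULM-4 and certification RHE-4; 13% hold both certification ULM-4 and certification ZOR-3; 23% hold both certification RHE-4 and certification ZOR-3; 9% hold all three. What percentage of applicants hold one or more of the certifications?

87%

Using inclusion–exclusion:
P(at least one) = 36 + 51 + 40 − 13 − 13 − 23 + 9 = 87%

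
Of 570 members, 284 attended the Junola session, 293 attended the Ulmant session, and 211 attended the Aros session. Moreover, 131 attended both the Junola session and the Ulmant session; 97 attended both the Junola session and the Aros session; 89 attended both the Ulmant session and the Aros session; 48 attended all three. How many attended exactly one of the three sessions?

298

|exactly one| = 284 + 293 + 211 − 2·131 − 2·97 − 2·89 + 3·48 = 298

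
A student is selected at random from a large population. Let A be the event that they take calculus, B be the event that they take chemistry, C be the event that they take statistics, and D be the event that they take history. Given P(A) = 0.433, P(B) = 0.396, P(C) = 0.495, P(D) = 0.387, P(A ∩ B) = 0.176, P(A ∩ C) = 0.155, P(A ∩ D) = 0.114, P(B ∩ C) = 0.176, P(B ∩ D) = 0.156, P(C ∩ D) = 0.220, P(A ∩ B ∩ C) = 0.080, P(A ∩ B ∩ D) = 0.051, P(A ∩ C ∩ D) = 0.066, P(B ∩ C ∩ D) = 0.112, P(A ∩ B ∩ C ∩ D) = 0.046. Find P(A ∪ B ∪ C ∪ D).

Using inclusion–exclusion:
P(A ∪ B ∪ C ∪ D) = 0.433 + 0.396 + 0.495 + 0.387 − 0.176 − 0.155 − 0.114 − 0.176 − 0.156 − 0.220 + 0.080 + 0.051 + 0.066 + 0.112 − 0.046 = 0.977

0.977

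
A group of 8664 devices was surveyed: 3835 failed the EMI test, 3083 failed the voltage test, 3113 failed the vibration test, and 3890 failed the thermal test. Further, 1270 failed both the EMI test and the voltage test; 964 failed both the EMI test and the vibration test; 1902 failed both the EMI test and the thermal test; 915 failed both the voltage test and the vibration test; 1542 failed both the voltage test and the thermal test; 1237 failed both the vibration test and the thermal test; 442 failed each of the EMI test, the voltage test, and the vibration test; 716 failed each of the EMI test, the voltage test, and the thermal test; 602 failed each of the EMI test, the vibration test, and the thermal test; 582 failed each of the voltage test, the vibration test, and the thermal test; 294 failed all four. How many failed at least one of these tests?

8139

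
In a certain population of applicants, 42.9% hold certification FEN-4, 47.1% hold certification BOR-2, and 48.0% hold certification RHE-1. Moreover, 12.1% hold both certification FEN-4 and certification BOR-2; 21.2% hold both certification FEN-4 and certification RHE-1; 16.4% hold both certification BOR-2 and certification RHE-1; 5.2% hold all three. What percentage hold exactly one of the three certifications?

54.2%

P(exactly one) = 42.9 + 47.1 + 48.0 − 2·12.1 − 2·21.2 − 2·16.4 + 3·5.2 = 54.2%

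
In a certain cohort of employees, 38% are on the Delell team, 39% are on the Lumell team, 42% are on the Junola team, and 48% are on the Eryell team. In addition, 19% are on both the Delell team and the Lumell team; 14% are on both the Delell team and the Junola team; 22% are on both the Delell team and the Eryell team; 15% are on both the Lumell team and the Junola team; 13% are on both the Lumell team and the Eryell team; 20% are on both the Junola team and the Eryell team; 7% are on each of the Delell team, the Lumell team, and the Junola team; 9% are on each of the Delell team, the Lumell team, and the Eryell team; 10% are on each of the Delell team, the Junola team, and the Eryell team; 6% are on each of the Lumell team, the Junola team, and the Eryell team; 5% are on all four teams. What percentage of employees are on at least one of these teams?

P(≥1) = 38 + 39 + 42 + 48 − 19 − 14 − 22 − 15 − 13 − 20 + 7 + 9 + 10 + 6 − 5 = 91%

91%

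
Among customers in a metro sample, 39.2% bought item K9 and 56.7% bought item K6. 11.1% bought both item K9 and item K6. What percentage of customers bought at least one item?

84.8%

Inclusion–exclusion gives
P(≥1) = 39.2 + 56.7 − 11.1 = 84.8%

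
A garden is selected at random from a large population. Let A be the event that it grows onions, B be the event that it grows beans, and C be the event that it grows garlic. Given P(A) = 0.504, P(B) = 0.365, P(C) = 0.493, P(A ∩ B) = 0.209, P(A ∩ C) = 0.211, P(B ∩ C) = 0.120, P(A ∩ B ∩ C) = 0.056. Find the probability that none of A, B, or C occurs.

0.122

Apply inclusion-exclusion:
P(A ∪ B ∪ C) = 0.504 + 0.365 + 0.493 − 0.209 − 0.211 − 0.120 + 0.056 = 0.878
P(none) = 1 − 0.878 = 0.122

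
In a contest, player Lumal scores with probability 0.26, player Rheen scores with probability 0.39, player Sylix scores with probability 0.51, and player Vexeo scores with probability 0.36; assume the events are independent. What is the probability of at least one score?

0.85844096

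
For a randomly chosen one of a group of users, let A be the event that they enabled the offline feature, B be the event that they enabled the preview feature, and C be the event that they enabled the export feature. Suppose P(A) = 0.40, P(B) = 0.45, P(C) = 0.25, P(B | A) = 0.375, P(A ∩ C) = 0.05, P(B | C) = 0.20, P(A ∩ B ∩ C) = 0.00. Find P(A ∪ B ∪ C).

0.85

P(A ∩ B) = P(A)·P(B|A) = 0.40 × 0.375 = 0.15
P(B ∩ C) = P(C)·P(B|C) = 0.25 × 0.20 = 0.05
By inclusion–exclusion:
P(A ∪ B ∪ C) = 0.40 + 0.45 + 0.25 − 0.15 − 0.05 − 0.05 + 0.00 = 0.85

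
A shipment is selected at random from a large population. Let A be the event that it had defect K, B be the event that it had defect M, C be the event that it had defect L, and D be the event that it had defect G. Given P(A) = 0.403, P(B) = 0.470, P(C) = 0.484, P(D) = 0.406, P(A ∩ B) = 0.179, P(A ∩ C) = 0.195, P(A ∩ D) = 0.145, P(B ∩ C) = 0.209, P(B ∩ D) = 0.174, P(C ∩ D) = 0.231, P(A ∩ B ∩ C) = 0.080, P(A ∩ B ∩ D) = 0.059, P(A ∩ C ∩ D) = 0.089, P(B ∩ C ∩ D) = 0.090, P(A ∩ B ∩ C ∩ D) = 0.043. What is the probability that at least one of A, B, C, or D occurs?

0.905

Using inclusion–exclusion:
P(A ∪ B ∪ C ∪ D) = 0.403 + 0.470 + 0.484 + 0.406 − 0.179 − 0.195 − 0.145 − 0.209 − 0.174 − 0.231 + 0.080 + 0.059 + 0.089 + 0.090 − 0.043 = 0.905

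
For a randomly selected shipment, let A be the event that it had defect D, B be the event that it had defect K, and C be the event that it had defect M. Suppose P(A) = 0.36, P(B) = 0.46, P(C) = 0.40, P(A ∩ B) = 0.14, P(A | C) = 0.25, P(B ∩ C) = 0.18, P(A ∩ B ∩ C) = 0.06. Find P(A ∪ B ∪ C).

0.86

P(A ∩ C) = P(C)·P(A|C) = 0.40 × 0.25 = 0.10
Inclusion–exclusion gives
P(A ∪ B ∪ C) = 0.36 + 0.46 + 0.40 − 0.14 − 0.10 − 0.18 + 0.06 = 0.86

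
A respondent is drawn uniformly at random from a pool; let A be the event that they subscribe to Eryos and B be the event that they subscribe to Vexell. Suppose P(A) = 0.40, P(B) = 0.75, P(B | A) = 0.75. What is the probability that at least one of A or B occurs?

0.85

P(A ∩ B) = P(A)·P(B|A) = 0.40 × 0.75 = 0.30
Apply inclusion-exclusion:
P(A ∪ B) = 0.40 + 0.75 − 0.30 = 0.85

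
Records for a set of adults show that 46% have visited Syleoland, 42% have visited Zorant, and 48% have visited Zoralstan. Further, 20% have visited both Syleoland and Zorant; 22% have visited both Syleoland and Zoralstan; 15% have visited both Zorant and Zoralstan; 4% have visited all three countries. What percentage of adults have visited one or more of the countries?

83%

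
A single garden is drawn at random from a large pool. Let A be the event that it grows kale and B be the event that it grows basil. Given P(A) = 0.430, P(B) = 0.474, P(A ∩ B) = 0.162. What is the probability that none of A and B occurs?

P(A ∪ B) = 0.430 + 0.474 − 0.162 = 0.742
P(none) = 1 − 0.742 = 0.258

0.258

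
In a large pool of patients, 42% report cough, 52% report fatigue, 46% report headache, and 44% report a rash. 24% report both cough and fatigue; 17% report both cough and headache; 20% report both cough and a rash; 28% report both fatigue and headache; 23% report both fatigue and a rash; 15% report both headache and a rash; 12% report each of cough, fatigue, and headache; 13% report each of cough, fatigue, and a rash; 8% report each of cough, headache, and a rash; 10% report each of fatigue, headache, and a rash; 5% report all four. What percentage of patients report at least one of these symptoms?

95%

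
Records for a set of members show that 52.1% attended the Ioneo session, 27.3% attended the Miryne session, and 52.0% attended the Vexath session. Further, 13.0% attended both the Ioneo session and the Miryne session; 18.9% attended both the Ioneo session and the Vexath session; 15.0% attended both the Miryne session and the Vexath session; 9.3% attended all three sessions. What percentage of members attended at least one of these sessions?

93.8%

P(at least one) = 52.1 + 27.3 + 52.0 − 13.0 − 18.9 − 15.0 + 9.3 = 93.8%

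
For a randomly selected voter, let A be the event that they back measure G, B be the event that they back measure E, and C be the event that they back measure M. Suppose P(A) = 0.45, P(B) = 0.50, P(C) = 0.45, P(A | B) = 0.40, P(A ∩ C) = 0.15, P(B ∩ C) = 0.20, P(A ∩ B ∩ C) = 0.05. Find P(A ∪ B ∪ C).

P(A ∩ B) = P(B)·P(A|B) = 0.50 × 0.40 = 0.20
By inclusion-exclusion,
P(A ∪ B ∪ C) = 0.45 + 0.50 + 0.45 − 0.20 − 0.15 − 0.20 + 0.05 = 0.90

0.90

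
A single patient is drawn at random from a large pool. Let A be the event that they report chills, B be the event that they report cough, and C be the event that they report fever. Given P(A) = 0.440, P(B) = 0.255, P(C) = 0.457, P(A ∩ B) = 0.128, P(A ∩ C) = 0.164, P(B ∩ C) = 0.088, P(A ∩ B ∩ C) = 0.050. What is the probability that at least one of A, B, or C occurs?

0.822

Using inclusion–exclusion:
P(A ∪ B ∪ C) = 0.440 + 0.255 + 0.457 − 0.128 − 0.164 − 0.088 + 0.050 = 0.822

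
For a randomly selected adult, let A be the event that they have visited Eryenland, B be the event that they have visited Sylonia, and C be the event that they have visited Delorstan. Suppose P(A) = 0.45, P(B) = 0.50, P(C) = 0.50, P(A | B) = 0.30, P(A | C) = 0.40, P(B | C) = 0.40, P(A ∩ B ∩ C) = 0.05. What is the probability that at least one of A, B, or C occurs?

P(A ∩ B) = P(B)·P(A|B) = 0.50 × 0.30 = 0.15
P(A ∩ C) = P(C)·P(A|C) = 0.50 × 0.40 = 0.20
P(B ∩ C) = P(C)·P(B|C) = 0.50 × 0.40 = 0.20
By inclusion–exclusion:
P(A ∪ B ∪ C) = 0.45 + 0.50 + 0.50 − 0.15 − 0.20 − 0.20 + 0.05 = 0.95

0.95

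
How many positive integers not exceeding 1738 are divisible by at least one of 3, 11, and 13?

766

Apply inclusion-exclusion:
579 + 158 + 133 − 52 − 44 − 12 + 4 = 766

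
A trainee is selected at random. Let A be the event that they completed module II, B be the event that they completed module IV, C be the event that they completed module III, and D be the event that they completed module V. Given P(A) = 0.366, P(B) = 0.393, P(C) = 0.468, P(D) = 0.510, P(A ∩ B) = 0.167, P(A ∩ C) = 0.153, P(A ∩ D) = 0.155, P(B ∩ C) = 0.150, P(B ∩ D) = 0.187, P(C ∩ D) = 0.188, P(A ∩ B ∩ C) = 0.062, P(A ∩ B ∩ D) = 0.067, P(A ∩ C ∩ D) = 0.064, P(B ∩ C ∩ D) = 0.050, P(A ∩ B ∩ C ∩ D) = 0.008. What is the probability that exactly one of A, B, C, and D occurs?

By inclusion–exclusion (exactly-one form):
P(exactly one) = 0.366 + 0.393 + 0.468 + 0.510 − 2·0.167 − 2·0.153 − 2·0.155 − 2·0.150 − 2·0.187 − 2·0.188 + 3·0.062 + 3·0.067 + 3·0.064 + 3·0.050 − 4·0.008 = 0.434

0.434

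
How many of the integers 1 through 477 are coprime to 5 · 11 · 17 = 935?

⌊477/5⌋ + ⌊477/11⌋ + ⌊477/17⌋ − ⌊477/55⌋ − ⌊477/85⌋ − ⌊477/187⌋ + ⌊477/935⌋ = 95 + 43 + 28 − 8 − 5 − 2 + 0 = 151
477 − 151 = 326

326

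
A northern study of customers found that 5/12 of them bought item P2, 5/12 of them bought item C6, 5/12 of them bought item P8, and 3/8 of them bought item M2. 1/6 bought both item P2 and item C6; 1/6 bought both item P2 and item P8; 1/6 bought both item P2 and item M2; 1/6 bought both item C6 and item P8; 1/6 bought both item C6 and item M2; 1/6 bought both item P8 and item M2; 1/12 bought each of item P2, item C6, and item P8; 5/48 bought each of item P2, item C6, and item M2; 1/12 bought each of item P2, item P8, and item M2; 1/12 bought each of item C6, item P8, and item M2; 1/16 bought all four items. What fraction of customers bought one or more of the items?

P(at least one) = 5/12 + 5/12 + 5/12 + 3/8 − 1/6 − 1/6 − 1/6 − 1/6 − 1/6 − 1/6 + 1/12 + 5/48 + 1/12 + 1/12 − 1/16 = 11/12

11/12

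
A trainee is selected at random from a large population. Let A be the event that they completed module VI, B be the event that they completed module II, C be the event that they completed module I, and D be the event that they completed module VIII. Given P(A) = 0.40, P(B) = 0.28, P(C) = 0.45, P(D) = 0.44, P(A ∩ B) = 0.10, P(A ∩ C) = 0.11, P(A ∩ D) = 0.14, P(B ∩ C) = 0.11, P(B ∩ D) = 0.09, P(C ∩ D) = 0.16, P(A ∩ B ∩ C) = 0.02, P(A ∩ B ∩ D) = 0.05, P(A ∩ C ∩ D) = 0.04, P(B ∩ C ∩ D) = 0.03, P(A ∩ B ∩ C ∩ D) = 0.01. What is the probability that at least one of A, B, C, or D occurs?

P(A ∪ B ∪ C ∪ D) = 0.40 + 0.28 + 0.45 + 0.44 − 0.10 − 0.11 − 0.14 − 0.11 − 0.09 − 0.16 + 0.02 + 0.05 + 0.04 + 0.03 − 0.01 = 0.99

0.99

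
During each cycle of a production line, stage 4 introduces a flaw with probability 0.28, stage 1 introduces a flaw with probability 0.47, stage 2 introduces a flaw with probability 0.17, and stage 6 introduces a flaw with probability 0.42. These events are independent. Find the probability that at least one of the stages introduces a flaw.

Since the events are independent, P(none) is the product of the individual non-occurrence probabilities.
P(none) = (1 − 0.28) × (1 − 0.47) × (1 − 0.17) × (1 − 0.42) = 0.72 × 0.53 × 0.83 × 0.58 = 0.18370224
P(at least one) = 1 − 0.18370224 = 0.81629776

0.81629776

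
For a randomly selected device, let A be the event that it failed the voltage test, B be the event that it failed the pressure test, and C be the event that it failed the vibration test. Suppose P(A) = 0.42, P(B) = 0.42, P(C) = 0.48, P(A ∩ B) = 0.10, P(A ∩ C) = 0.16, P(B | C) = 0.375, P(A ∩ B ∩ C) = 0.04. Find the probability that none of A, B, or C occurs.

P(B ∩ C) = P(C)·P(B|C) = 0.48 × 0.375 = 0.18
P(A ∪ B ∪ C) = 0.42 + 0.42 + 0.48 − 0.10 − 0.16 − 0.18 + 0.04 = 0.92
P(none) = 1 − 0.92 = 0.08

0.08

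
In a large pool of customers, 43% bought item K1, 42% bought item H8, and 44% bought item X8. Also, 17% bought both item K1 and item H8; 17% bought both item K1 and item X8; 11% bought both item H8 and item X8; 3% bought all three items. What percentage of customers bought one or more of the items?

87%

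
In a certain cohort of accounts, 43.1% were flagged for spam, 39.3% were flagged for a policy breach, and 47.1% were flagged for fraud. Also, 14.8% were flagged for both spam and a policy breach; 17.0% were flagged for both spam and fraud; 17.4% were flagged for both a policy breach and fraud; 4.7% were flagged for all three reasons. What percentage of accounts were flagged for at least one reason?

By inclusion-exclusion,
P(union) = 43.1 + 39.3 + 47.1 − 14.8 − 17.0 − 17.4 + 4.7 = 85.0%

85.0%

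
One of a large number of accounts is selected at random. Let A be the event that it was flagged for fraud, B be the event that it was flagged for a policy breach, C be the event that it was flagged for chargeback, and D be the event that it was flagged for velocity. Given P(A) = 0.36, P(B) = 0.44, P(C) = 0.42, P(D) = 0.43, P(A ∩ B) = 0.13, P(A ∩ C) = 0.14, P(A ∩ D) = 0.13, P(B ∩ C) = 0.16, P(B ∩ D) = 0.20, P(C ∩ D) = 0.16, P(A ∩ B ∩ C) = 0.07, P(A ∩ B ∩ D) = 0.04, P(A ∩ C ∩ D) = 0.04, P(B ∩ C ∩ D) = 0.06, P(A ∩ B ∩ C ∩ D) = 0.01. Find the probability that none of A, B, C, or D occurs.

0.07

By inclusion–exclusion:
P(A ∪ B ∪ C ∪ D) = 0.36 + 0.44 + 0.42 + 0.43 − 0.13 − 0.14 − 0.13 − 0.16 − 0.20 − 0.16 + 0.07 + 0.04 + 0.04 + 0.06 − 0.01 = 0.93
P(none) = 1 − 0.93 = 0.07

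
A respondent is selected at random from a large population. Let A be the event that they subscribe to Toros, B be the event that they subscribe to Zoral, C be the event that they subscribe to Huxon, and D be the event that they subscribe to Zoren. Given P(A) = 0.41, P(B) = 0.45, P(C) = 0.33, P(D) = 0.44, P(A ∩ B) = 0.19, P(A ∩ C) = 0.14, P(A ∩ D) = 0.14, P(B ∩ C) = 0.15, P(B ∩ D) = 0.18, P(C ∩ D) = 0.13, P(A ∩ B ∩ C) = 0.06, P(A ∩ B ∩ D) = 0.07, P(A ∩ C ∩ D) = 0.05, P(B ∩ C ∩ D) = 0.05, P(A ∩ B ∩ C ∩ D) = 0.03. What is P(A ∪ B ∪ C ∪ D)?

0.90

By inclusion–exclusion:
P(A ∪ B ∪ C ∪ D) = 0.41 + 0.45 + 0.33 + 0.44 − 0.19 − 0.14 − 0.14 − 0.15 − 0.18 − 0.13 + 0.06 + 0.07 + 0.05 + 0.05 − 0.03 = 0.90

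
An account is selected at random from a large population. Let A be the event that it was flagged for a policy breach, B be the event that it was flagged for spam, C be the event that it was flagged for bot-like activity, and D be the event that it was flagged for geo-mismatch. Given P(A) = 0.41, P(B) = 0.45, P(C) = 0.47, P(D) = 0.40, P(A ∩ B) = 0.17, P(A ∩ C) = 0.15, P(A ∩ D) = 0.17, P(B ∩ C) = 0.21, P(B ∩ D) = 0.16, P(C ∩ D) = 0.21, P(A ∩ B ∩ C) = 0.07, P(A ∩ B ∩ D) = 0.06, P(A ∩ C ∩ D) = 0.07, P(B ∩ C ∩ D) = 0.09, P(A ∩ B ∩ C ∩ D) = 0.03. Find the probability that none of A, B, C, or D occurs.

Apply inclusion-exclusion:
P(A ∪ B ∪ C ∪ D) = 0.41 + 0.45 + 0.47 + 0.40 − 0.17 − 0.15 − 0.17 − 0.21 − 0.16 − 0.21 + 0.07 + 0.06 + 0.07 + 0.09 − 0.03 = 0.92
P(none) = 1 − 0.92 = 0.08

0.08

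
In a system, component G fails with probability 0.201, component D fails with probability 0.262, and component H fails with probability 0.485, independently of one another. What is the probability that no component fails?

P(none) = (1 − 0.201) × (1 − 0.262) × (1 − 0.485) = 0.799 × 0.738 × 0.515 = 0.30367593

0.30367593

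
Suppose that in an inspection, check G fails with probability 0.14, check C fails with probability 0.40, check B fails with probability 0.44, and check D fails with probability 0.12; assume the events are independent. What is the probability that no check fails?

P(none) = (1 − 0.14) × (1 − 0.40) × (1 − 0.44) × (1 − 0.12) = 0.86 × 0.60 × 0.56 × 0.88 = 0.2542848

0.2542848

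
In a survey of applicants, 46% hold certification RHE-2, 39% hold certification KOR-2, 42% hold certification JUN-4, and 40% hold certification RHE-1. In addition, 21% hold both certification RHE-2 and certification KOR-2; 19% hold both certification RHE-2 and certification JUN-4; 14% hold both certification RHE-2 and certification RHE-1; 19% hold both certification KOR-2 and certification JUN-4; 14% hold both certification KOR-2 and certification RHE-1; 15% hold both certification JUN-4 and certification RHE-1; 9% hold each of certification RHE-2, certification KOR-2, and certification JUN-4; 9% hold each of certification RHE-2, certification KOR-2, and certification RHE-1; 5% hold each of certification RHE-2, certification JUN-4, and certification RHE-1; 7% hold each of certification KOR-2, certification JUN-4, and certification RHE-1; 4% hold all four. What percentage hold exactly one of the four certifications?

37%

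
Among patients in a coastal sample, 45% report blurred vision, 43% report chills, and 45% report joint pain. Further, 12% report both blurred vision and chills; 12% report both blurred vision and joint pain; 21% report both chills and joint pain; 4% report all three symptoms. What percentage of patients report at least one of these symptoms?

92%

Inclusion–exclusion gives
P(≥1) = 45 + 43 + 45 − 12 − 12 − 21 + 4 = 92%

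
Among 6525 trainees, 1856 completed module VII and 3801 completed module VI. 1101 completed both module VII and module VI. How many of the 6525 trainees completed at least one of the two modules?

4556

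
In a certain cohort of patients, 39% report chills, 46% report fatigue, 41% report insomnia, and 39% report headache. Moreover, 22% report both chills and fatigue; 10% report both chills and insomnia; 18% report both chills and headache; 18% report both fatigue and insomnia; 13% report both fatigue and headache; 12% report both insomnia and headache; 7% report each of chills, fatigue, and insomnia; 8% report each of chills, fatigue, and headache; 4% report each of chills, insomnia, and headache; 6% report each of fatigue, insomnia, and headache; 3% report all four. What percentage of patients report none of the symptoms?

6%

By inclusion-exclusion,
P(≥1) = 39 + 46 + 41 + 39 − 22 − 10 − 18 − 18 − 13 − 12 + 7 + 8 + 4 + 6 − 3 = 94%
P(none) = 100% − 94% = 6%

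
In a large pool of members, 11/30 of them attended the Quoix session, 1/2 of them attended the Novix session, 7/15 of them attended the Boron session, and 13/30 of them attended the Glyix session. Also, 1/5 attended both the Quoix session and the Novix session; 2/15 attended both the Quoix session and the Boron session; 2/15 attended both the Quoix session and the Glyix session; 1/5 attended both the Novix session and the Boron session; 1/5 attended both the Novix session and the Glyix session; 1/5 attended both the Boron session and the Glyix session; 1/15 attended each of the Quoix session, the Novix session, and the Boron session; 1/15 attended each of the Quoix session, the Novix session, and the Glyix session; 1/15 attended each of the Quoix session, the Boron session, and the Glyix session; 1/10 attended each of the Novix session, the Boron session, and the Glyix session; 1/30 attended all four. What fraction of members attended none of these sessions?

By inclusion–exclusion:
P(union) = 11/30 + 1/2 + 7/15 + 13/30 − 1/5 − 2/15 − 2/15 − 1/5 − 1/5 − 1/5 + 1/15 + 1/15 + 1/15 + 1/10 − 1/30 = 29/30
P(none) = 1 − 29/30 = 1/30

1/30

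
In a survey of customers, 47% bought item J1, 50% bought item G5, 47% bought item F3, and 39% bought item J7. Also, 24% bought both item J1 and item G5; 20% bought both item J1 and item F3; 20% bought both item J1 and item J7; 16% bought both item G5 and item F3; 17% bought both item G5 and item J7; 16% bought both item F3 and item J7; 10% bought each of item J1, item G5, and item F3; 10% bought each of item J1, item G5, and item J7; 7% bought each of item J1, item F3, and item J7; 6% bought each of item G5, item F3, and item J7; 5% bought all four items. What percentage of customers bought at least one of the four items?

98%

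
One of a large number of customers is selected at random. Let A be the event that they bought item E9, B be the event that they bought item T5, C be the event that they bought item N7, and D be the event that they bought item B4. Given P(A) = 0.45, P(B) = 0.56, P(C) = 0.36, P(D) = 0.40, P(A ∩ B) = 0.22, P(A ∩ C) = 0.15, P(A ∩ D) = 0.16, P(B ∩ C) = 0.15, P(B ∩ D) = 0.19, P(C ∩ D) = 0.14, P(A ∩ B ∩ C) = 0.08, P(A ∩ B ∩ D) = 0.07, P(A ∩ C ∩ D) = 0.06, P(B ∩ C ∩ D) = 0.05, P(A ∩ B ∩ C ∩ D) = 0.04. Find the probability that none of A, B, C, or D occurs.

By inclusion–exclusion:
P(A ∪ B ∪ C ∪ D) = 0.45 + 0.56 + 0.36 + 0.40 − 0.22 − 0.15 − 0.16 − 0.15 − 0.19 − 0.14 + 0.08 + 0.07 + 0.06 + 0.05 − 0.04 = 0.98
P(none) = 1 − 0.98 = 0.02

0.02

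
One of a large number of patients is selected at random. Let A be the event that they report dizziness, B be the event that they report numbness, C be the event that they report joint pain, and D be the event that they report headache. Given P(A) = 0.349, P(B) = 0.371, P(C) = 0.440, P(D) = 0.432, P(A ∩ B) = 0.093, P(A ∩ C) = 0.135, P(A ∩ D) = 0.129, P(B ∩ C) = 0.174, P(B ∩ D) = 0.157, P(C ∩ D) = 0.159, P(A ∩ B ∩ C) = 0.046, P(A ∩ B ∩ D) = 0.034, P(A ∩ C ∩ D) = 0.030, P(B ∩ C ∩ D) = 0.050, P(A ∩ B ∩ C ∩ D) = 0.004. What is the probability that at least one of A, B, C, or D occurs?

0.901

P(A ∪ B ∪ C ∪ D) = 0.349 + 0.371 + 0.440 + 0.432 − 0.093 − 0.135 − 0.129 − 0.174 − 0.157 − 0.159 + 0.046 + 0.034 + 0.030 + 0.050 − 0.004 = 0.901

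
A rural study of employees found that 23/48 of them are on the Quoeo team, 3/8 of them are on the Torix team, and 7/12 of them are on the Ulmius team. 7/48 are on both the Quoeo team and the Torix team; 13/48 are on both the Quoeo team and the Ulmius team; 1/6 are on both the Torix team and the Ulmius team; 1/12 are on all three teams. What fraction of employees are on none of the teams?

Apply inclusion-exclusion:
P(at least one) = 23/48 + 3/8 + 7/12 − 7/48 − 13/48 − 1/6 + 1/12 = 15/16
P(none) = 1 − 15/16 = 1/16

1/16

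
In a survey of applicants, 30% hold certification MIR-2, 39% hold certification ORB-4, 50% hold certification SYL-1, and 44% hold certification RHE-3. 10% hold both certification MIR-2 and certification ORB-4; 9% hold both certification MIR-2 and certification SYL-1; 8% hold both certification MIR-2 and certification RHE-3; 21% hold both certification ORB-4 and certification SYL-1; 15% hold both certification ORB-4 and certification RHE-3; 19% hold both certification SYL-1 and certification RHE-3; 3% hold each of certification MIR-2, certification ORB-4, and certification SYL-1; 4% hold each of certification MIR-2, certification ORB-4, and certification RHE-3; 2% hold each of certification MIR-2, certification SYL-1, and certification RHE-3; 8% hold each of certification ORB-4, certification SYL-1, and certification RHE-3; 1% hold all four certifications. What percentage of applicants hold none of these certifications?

3%

By inclusion-exclusion,
P(≥1) = 30 + 39 + 50 + 44 − 10 − 9 − 8 − 21 − 15 − 19 + 3 + 4 + 2 + 8 − 1 = 97%
P(none) = 100% − 97% = 3%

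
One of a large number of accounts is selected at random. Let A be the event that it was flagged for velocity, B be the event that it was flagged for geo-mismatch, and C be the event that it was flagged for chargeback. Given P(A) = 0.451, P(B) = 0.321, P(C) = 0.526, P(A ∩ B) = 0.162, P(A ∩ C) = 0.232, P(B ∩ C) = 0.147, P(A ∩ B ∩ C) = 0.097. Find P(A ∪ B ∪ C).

By inclusion-exclusion,
P(A ∪ B ∪ C) = 0.451 + 0.321 + 0.526 − 0.162 − 0.232 − 0.147 + 0.097 = 0.854

0.854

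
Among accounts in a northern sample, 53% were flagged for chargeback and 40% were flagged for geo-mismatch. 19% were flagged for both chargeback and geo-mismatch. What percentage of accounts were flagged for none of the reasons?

Using inclusion–exclusion:
P(≥1) = 53 + 40 − 19 = 74%
P(none) = 100% − 74% = 26%

26%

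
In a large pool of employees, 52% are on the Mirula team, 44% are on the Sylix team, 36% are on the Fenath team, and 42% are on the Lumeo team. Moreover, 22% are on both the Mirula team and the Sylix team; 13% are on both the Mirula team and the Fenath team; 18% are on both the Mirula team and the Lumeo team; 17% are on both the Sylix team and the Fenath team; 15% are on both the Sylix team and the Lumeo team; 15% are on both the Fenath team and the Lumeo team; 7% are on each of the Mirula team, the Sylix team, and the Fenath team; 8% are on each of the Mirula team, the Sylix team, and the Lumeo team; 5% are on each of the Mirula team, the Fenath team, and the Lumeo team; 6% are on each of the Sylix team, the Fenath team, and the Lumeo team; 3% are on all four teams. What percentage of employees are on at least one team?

P(union) = 52 + 44 + 36 + 42 − 22 − 13 − 18 − 17 − 15 − 15 + 7 + 8 + 5 + 6 − 3 = 97%

97%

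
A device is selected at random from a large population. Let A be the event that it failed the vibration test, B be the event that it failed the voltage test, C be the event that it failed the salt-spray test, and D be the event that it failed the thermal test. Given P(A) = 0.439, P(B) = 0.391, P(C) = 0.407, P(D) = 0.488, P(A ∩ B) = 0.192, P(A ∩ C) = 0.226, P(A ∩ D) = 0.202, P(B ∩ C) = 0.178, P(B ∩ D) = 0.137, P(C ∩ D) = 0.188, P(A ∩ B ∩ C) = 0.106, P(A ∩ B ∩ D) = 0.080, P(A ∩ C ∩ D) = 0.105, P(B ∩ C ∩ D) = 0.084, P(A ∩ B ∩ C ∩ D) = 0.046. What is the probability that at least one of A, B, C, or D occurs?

0.931

By inclusion-exclusion,
P(A ∪ B ∪ C ∪ D) = 0.439 + 0.391 + 0.407 + 0.488 − 0.192 − 0.226 − 0.202 − 0.178 − 0.137 − 0.188 + 0.106 + 0.080 + 0.105 + 0.084 − 0.046 = 0.931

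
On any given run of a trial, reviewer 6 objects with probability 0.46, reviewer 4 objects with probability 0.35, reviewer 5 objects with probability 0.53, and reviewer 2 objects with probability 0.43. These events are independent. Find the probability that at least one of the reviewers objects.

Independence gives P(none) = ∏(1 − pᵢ).
P(none) = (1 − 0.46) × (1 − 0.35) × (1 − 0.53) × (1 − 0.43) = 0.54 × 0.65 × 0.47 × 0.57 = 0.0940329
P(at least one) = 1 − 0.0940329 = 0.9059671

0.9059671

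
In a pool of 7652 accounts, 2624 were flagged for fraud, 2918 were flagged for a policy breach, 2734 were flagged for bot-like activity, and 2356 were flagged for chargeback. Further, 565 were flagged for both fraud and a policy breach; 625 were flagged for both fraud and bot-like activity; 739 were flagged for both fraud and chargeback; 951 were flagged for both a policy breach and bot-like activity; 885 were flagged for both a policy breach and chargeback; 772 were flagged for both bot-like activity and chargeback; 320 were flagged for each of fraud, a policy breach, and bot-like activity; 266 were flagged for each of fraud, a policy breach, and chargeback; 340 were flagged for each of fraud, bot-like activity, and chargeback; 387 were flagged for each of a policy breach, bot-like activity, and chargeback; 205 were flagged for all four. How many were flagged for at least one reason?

N(≥1) = 2624 + 2918 + 2734 + 2356 − 565 − 625 − 739 − 951 − 885 − 772 + 320 + 266 + 340 + 387 − 205 = 7203

7203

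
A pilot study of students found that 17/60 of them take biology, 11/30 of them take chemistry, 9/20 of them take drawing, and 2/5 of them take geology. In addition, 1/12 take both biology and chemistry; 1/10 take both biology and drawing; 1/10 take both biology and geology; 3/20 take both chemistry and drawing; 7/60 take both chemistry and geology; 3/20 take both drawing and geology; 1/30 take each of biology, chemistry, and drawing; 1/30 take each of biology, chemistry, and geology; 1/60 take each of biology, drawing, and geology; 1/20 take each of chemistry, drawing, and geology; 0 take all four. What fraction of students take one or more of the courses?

Inclusion–exclusion gives
P(at least one) = 17/60 + 11/30 + 9/20 + 2/5 − 1/12 − 1/10 − 1/10 − 3/20 − 7/60 − 3/20 + 1/30 + 1/30 + 1/60 + 1/20 − 0 = 14/15

14/15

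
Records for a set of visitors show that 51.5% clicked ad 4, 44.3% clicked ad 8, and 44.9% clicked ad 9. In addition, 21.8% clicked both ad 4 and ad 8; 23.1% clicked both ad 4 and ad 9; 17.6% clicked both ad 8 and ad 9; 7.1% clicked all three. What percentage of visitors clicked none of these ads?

Apply inclusion-exclusion:
P(at least one) = 51.5 + 44.3 + 44.9 − 21.8 − 23.1 − 17.6 + 7.1 = 85.3%
P(none) = 100% − 85.3% = 14.7%

14.7%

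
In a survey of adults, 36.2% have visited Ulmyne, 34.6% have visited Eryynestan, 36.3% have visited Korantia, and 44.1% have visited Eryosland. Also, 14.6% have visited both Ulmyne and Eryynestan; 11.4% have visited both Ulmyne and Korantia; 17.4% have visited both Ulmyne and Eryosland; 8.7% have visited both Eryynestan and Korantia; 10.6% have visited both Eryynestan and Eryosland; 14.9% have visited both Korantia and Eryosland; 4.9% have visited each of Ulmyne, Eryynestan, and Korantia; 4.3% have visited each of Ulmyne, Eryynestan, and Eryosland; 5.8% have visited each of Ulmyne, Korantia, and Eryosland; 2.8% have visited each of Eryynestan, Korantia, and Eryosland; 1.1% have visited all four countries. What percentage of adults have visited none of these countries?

P(at least one) = 36.2 + 34.6 + 36.3 + 44.1 − 14.6 − 11.4 − 17.4 − 8.7 − 10.6 − 14.9 + 4.9 + 4.3 + 5.8 + 2.8 − 1.1 = 90.3%
P(none) = 100% − 90.3% = 9.7%

9.7%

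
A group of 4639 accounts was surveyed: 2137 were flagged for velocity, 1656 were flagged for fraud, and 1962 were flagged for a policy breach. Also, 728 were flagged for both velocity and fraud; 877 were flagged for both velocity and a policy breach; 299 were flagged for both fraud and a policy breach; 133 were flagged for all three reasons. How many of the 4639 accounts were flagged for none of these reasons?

655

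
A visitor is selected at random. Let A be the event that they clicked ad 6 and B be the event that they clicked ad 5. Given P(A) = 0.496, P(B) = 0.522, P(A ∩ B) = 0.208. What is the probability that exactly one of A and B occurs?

0.602

By inclusion–exclusion (exactly-one form):
P(exactly one) = 0.496 + 0.522 − 2·0.208 = 0.602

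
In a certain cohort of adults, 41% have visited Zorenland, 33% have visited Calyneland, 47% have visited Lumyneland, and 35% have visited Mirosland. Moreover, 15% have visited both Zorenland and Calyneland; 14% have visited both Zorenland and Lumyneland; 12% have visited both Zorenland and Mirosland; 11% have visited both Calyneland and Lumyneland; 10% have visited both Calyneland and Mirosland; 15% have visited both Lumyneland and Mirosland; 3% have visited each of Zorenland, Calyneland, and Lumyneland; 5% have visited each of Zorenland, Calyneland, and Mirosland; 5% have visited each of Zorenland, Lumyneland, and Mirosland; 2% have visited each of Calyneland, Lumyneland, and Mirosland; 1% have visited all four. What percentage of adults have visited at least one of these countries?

P(union) = 41 + 33 + 47 + 35 − 15 − 14 − 12 − 11 − 10 − 15 + 3 + 5 + 5 + 2 − 1 = 93%

93%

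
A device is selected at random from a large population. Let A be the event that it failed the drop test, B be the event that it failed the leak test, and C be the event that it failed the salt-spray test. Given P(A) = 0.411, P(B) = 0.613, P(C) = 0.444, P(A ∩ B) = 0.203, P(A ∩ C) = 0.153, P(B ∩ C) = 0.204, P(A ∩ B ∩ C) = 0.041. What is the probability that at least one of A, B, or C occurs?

Inclusion–exclusion gives
P(A ∪ B ∪ C) = 0.411 + 0.613 + 0.444 − 0.203 − 0.153 − 0.204 + 0.041 = 0.949

0.949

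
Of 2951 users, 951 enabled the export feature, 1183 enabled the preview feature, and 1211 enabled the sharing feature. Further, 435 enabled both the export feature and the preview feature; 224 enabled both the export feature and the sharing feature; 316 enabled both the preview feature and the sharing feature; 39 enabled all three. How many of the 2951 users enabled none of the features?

|union| = 951 + 1183 + 1211 − 435 − 224 − 316 + 39 = 2409
None: 2951 − 2409 = 542

542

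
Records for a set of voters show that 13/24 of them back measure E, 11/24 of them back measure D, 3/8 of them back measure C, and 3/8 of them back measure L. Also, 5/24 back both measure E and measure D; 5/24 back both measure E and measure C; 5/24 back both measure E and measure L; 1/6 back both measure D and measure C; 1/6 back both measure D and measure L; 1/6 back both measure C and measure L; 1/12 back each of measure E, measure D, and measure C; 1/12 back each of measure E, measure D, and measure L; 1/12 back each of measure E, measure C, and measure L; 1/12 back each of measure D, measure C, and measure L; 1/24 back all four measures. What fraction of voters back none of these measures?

1/12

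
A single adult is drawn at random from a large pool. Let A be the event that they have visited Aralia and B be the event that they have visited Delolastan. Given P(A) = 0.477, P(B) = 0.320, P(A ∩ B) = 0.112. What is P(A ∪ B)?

By inclusion-exclusion,
P(A ∪ B) = 0.477 + 0.320 − 0.112 = 0.685

0.685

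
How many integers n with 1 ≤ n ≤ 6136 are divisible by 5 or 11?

⌊6136/5⌋ + ⌊6136/11⌋ − ⌊6136/55⌋ = 1227 + 557 − 111 = 1673

1673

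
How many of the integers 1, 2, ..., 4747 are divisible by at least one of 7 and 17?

918

floor(4747/7) + floor(4747/17) − floor(4747/119) = 678 + 279 − 39 = 918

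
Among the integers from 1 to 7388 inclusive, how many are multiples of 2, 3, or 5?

⌊7388/2⌋ + ⌊7388/3⌋ + ⌊7388/5⌋ − ⌊7388/6⌋ − ⌊7388/10⌋ − ⌊7388/15⌋ + ⌊7388/30⌋ = 3694 + 2462 + 1477 − 1231 − 738 − 492 + 246 = 5418

5418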